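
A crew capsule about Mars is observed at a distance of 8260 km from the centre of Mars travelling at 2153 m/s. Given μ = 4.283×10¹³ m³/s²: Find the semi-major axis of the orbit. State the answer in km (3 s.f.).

r = 8.260×10⁶ m.
Vis-viva rearranged: 1/a = 2/r − v²/μ = 2.421×10⁻⁷ − 1.082×10⁻⁷ = 1.339×10⁻⁷ m⁻¹.
a = 7.468×10⁶ m = 7468.1 km.

a ≈ 7470 km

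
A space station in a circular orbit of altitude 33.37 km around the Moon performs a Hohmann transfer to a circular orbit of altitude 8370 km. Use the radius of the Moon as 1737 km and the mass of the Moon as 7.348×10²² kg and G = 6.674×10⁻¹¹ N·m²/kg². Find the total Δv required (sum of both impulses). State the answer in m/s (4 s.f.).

μ = GM = 6.674×10⁻¹¹ × 7.348×10²² = 4.904×10¹² m³/s².
r₁ = 1737 + 33.37 = 1770.4 km = 1.7704×10⁶ m.
r₂ = 1737 + 8370 = 10107 km = 1.0107×10⁷ m.
Transfer ellipse a_t = (r₁ + r₂)/2 = 5.939×10⁶ m.
At r₁: circular v_c1 = √(μ/r₁) = 1664 m/s; transfer-perilune v_p = √[μ(2/r₁ − 1/a_t)] = 2171 m/s.
Δv₁ = v_p − v_c1 = 506.9 m/s.
At r₂: circular v_c2 = √(μ/r₂) = 696.6 m/s; transfer-apolune v_a = √[μ(2/r₂ − 1/a_t)] = 380.3 m/s.
Δv₂ = v_c2 − v_a = 316.2 m/s.
Total Δv = Δv₁ + Δv₂ = 823.2 m/s.

Δv_total ≈ 823.2 m/s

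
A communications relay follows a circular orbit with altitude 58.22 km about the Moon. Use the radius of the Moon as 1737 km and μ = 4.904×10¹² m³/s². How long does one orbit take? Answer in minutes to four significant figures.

T ≈ 113.7 minutes

r = 1737 + 58.22 = 1795.2 km = 1.7952×10⁶ m.
Kepler's third law: T = 2π√(r³/μ) = 2π√((1.795×10⁶)³ / 4.904×10¹²).
r³/μ = 1.180×10⁶ s², so T = 2π × 1.086×10³ = 6.825×10³ s.
Converting: 6.825×10³ s ÷ 60.00 = 113.7 minutes.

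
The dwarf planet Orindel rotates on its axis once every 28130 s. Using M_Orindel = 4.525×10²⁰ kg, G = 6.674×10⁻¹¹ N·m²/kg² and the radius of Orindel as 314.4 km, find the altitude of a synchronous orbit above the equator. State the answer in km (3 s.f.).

h_sync ≈ 532 km

μ = GM = 6.674×10⁻¹¹ × 4.525×10²⁰ = 3.020×10¹⁰ m³/s².
A synchronous orbit has period T, so by Kepler's third law a = (μT²/4π²)^(1/3).
μT²/4π² = 3.020×10¹⁰ × (2.813×10⁴)² / 39.48 = 6.053×10¹⁷ m³.
a = 8.459×10⁵ m = 845.92 km.
Altitude h = a − R = 845.92 − 314.4 = 531.52 km.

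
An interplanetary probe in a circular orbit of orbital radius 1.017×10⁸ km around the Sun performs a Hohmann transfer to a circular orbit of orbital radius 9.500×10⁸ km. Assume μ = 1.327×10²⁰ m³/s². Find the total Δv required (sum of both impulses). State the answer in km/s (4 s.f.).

r₁ = 1.017×10⁸ km = 1.017×10¹¹ m.
r₂ = 9.500×10⁸ km = 9.500×10¹¹ m.
Transfer ellipse a_t = (r₁ + r₂)/2 = 5.258×10¹¹ m.
At r₁: circular v_c1 = √(μ/r₁) = 36120 m/s; transfer-perihelion v_p = √[μ(2/r₁ − 1/a_t)] = 48550 m/s.
Δv₁ = v_p − v_c1 = 12430 m/s.
At r₂: circular v_c2 = √(μ/r₂) = 11820 m/s; transfer-aphelion v_a = √[μ(2/r₂ − 1/a_t)] = 5198 m/s.
Δv₂ = v_c2 − v_a = 6621 m/s.
Total Δv = Δv₁ + Δv₂ = 19050 m/s = 19.05 km/s.

Δv_total ≈ 19.05 km/s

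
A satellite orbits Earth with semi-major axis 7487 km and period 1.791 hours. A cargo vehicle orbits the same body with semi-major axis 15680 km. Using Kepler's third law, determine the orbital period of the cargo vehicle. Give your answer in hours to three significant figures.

T₂ ≈ 5.43 hours

Kepler's third law: T² ∝ a³, so T₂ = T₁ (a₂/a₁)^(3/2).
a₂/a₁ = 2.094, (a₂/a₁)^(3/2) = 3.031.
T₂ = 1.791 × 3.031 = 5.428 hours.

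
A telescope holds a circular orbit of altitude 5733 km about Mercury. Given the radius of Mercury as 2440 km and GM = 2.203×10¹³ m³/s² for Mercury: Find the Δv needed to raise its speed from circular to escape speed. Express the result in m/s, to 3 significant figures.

Δv ≈ 680 m/s

r = 2440 + 5733 = 8173.0 km = 8.1730×10⁶ m.
Circular speed v_c = √(μ/r) = 1642 m/s.
Escape speed v_esc = √(2μ/r) = √2 × v_c = 2322 m/s.
Δv = v_esc − v_c = 680.0 m/s.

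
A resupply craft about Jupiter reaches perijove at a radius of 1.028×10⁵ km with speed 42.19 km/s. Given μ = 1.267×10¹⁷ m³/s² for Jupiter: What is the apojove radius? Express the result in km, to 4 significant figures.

apojove radius ≈ 2.671×10⁵ km

r_p = 1.028×10⁸ m.
Specific energy ε = v²/2 − μ/r = -3.425×10⁸ J/kg, so a = −μ/(2ε) = 1.850×10⁸ m.
The apsides satisfy r_p + r_a = 2a, so the apojove radius is 2a − r_p = 2.671×10⁸ m = 2.6714×10⁵ km.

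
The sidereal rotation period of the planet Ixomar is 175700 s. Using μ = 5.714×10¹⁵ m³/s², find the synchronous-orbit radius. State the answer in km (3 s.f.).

A synchronous orbit has period T, so by Kepler's third law a = (μT²/4π²)^(1/3).
μT²/4π² = 5.714×10¹⁵ × (1.757×10⁵)² / 39.48 = 4.468×10²⁴ m³.
a = 1.647×10⁸ m = 1.6471×10⁵ km.

r_sync ≈ 1.65×10⁵ km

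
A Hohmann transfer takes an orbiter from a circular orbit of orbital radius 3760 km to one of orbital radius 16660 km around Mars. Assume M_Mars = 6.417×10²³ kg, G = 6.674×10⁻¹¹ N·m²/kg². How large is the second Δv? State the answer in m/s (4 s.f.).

Δv ≈ 630.3 m/s

μ = GM = 6.674×10⁻¹¹ × 6.417×10²³ = 4.283×10¹³ m³/s².
r₁ = 3760 km = 3.760×10⁶ m.
r₂ = 16660 km = 1.666×10⁷ m.
Transfer ellipse a_t = (r₁ + r₂)/2 = 1.021×10⁷ m.
At r₁: circular v_c1 = √(μ/r₁) = 3375 m/s; transfer-periapsis v_p = √[μ(2/r₁ − 1/a_t)] = 4311 m/s.
At r₂: circular v_c2 = √(μ/r₂) = 1603 m/s; transfer-apoapsis v_a = √[μ(2/r₂ − 1/a_t)] = 973.0 m/s.
Δv₂ = v_c2 − v_a = 630.3 m/s.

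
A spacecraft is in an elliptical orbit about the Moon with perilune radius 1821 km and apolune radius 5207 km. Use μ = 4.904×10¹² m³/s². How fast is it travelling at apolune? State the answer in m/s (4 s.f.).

Semi-major axis a = (r_p + r_a)/2 = 3514.0 km = 3.514×10⁶ m.
Vis-viva: v² = μ(2/r − 1/a) = 4.904×10¹² × (3.841×10⁻⁷ − 2.846×10⁻⁷) = 4.881×10⁵ m²/s².
v = 698.6 m/s.

v ≈ 698.6 m/s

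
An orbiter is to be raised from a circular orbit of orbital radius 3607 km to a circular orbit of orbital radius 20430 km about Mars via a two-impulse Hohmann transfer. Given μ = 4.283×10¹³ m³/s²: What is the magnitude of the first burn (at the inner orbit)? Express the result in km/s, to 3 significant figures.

Δv ≈ 1.05 km/s

r₁ = 3607 km = 3.607×10⁶ m.
r₂ = 20430 km = 2.043×10⁷ m.
Transfer ellipse a_t = (r₁ + r₂)/2 = 1.202×10⁷ m.
At r₁: circular v_c1 = √(μ/r₁) = 3446 m/s; transfer-periapsis v_p = √[μ(2/r₁ − 1/a_t)] = 4493 m/s.
Δv₁ = v_p − v_c1 = 1047 m/s.
= 1.047 km/s.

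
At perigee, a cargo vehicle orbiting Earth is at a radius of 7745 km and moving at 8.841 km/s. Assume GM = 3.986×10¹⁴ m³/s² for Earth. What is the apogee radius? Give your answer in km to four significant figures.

r_p = 7.745×10⁶ m.
Specific energy ε = v²/2 − μ/r = -1.238×10⁷ J/kg, so a = −μ/(2ε) = 1.609×10⁷ m.
The apsides satisfy r_p + r_a = 2a, so the apogee radius is 2a − r_p = 2.444×10⁷ m = 24442 km.

apogee radius ≈ 24440 km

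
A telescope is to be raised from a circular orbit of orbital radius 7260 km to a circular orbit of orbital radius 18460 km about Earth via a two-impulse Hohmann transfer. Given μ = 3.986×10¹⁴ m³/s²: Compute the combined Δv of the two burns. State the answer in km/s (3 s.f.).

r₁ = 7260 km = 7.260×10⁶ m.
r₂ = 18460 km = 1.846×10⁷ m.
Transfer ellipse a_t = (r₁ + r₂)/2 = 1.286×10⁷ m.
At r₁: circular v_c1 = √(μ/r₁) = 7410 m/s; transfer-perigee v_p = √[μ(2/r₁ − 1/a_t)] = 8878 m/s.
Δv₁ = v_p − v_c1 = 1468 m/s.
At r₂: circular v_c2 = √(μ/r₂) = 4647 m/s; transfer-apogee v_a = √[μ(2/r₂ − 1/a_t)] = 3491 m/s.
Δv₂ = v_c2 − v_a = 1155 m/s.
Total Δv = Δv₁ + Δv₂ = 2623 m/s = 2.623 km/s.

Δv_total ≈ 2.62 km/s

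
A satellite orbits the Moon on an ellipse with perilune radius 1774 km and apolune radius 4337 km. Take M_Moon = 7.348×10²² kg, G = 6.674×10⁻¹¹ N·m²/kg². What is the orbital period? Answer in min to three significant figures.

T ≈ 253 min

μ = GM = 6.674×10⁻¹¹ × 7.348×10²² = 4.904×10¹² m³/s².
Semi-major axis a = (r_p + r_a)/2 = (1774.0 + 4337.0)/2 = 3055.5 km = 3.056×10⁶ m.
By Kepler's third law T = 2π√(a³/μ) = 2π × 2.412×10³ = 1.515×10⁴ s.
= 252.6 min.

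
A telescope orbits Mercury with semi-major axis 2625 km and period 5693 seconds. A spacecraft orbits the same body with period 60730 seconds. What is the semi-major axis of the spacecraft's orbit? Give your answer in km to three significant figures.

a₂ ≈ 12700 km

Kepler's third law: a³ ∝ T², so a₂ = a₁ (T₂/T₁)^(2/3).
T₂/T₁ = 10.67, (T₂/T₁)^(2/3) = 4.846.
a₂ = 2625 × 4.846 = 12720 km.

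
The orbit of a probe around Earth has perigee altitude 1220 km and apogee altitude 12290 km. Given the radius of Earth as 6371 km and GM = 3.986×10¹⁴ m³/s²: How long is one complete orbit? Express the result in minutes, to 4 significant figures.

r_p = 6371 + 1220 = 7591.0 km = 7.5910×10⁶ m.
r_a = 6371 + 12290 = 18661 km = 1.8661×10⁷ m.
Semi-major axis a = (r_p + r_a)/2 = (7591.0 + 18661)/2 = 13126 km = 1.313×10⁷ m.
By Kepler's third law T = 2π√(a³/μ) = 2π × 2.382×10³ = 1.497×10⁴ s.
= 249.4 minutes.

T ≈ 249.4 minutes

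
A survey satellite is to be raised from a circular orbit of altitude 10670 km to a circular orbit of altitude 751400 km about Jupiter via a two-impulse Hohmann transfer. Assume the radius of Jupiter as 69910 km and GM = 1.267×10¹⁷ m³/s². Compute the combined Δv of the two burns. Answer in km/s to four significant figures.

Δv_total ≈ 21.03 km/s

r₁ = 69910 + 10670 = 80580 km = 8.0580×10⁷ m.
r₂ = 69910 + 751400 = 821310 km = 8.2131×10⁸ m.
Transfer ellipse a_t = (r₁ + r₂)/2 = 4.509×10⁸ m.
At r₁: circular v_c1 = √(μ/r₁) = 39650 m/s; transfer-perijove v_p = √[μ(2/r₁ − 1/a_t)] = 53510 m/s.
Δv₁ = v_p − v_c1 = 13860 m/s.
At r₂: circular v_c2 = √(μ/r₂) = 12420 m/s; transfer-apojove v_a = √[μ(2/r₂ − 1/a_t)] = 5250 m/s.
Δv₂ = v_c2 − v_a = 7170 m/s.
Total Δv = Δv₁ + Δv₂ = 21030 m/s = 21.03 km/s.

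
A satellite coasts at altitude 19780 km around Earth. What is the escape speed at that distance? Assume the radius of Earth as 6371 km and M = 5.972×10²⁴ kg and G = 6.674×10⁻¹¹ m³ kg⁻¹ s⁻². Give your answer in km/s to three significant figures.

v_esc ≈ 5.52 km/s

μ = GM = 6.674×10⁻¹¹ × 5.972×10²⁴ = 3.986×10¹⁴ m³/s².
r = 6371 + 19780 = 26151 km = 2.6151×10⁷ m.
Escape speed v_esc = √(2μ/r) = √(2 × 3.986×10¹⁴ / 2.615×10⁷) = √(3.048×10⁷) = 5521 m/s.
= 5.521 km/s.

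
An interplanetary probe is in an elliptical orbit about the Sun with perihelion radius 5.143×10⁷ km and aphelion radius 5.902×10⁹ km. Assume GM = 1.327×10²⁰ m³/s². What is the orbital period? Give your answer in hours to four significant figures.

Semi-major axis a = (r_p + r_a)/2 = (5.1430×10⁷ + 5.9020×10⁹)/2 = 2.9767×10⁹ km = 2.977×10¹² m.
By Kepler's third law T = 2π√(a³/μ) = 2π × 4.458×10⁸ = 2.801×10⁹ s.
= 7.781×10⁵ hours.

T ≈ 778100 hours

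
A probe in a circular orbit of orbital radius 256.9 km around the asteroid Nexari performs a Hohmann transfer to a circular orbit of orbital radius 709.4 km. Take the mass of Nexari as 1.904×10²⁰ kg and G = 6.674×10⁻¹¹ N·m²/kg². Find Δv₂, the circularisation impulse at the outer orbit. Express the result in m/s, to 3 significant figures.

μ = GM = 6.674×10⁻¹¹ × 1.904×10²⁰ = 1.271×10¹⁰ m³/s².
r₁ = 256.9 km = 2.569×10⁵ m.
r₂ = 709.4 km = 7.094×10⁵ m.
Transfer ellipse a_t = (r₁ + r₂)/2 = 4.832×10⁵ m.
At r₁: circular v_c1 = √(μ/r₁) = 222.4 m/s; transfer-periapsis v_p = √[μ(2/r₁ − 1/a_t)] = 269.5 m/s.
At r₂: circular v_c2 = √(μ/r₂) = 133.8 m/s; transfer-apoapsis v_a = √[μ(2/r₂ − 1/a_t)] = 97.59 m/s.
Δv₂ = v_c2 − v_a = 36.24 m/s.

Δv ≈ 36.2 m/s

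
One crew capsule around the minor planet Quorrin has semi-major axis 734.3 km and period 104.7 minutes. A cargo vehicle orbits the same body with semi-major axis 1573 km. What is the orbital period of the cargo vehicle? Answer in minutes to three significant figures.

T₂ ≈ 328 minutes

Kepler's third law: T² ∝ a³, so T₂ = T₁ (a₂/a₁)^(3/2).
a₂/a₁ = 2.142, (a₂/a₁)^(3/2) = 3.135.
T₂ = 104.7 × 3.135 = 328.3 minutes.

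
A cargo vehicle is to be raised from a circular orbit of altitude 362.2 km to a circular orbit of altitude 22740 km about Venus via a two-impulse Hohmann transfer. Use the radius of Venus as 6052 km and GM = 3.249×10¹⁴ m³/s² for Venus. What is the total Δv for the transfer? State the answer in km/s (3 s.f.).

r₁ = 6052 + 362.2 = 6414.2 km = 6.4142×10⁶ m.
r₂ = 6052 + 22740 = 28792 km = 2.8792×10⁷ m.
Transfer ellipse a_t = (r₁ + r₂)/2 = 1.760×10⁷ m.
At r₁: circular v_c1 = √(μ/r₁) = 7117 m/s; transfer-periapsis v_p = √[μ(2/r₁ − 1/a_t)] = 9102 m/s.
Δv₁ = v_p − v_c1 = 1985 m/s.
At r₂: circular v_c2 = √(μ/r₂) = 3359 m/s; transfer-apoapsis v_a = √[μ(2/r₂ − 1/a_t)] = 2028 m/s.
Δv₂ = v_c2 − v_a = 1331 m/s.
Total Δv = Δv₁ + Δv₂ = 3317 m/s = 3.317 km/s.

Δv_total ≈ 3.32 km/s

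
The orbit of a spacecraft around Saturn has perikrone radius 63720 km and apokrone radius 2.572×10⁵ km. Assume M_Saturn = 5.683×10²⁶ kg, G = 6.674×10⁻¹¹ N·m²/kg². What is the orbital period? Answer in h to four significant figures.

T ≈ 18.22 h

μ = GM = 6.674×10⁻¹¹ × 5.683×10²⁶ = 3.793×10¹⁶ m³/s².
Semi-major axis a = (r_p + r_a)/2 = (63720 + 2.5720×10⁵)/2 = 1.6046×10⁵ km = 1.605×10⁸ m.
By Kepler's third law T = 2π√(a³/μ) = 2π × 1.044×10⁴ = 6.558×10⁴ s.
= 18.22 h.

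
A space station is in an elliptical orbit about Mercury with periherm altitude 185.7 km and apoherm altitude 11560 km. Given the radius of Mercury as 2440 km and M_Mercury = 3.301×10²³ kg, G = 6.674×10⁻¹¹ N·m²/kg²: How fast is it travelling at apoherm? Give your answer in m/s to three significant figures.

μ = GM = 6.674×10⁻¹¹ × 3.301×10²³ = 2.203×10¹³ m³/s².
r_p = 2440 + 185.7 = 2625.7 km = 2.6257×10⁶ m.
r_a = 2440 + 11560 = 14000 km = 1.4000×10⁷ m.
Semi-major axis a = (r_p + r_a)/2 = 8312.9 km = 8.313×10⁶ m.
Vis-viva: v² = μ(2/r − 1/a) = 2.203×10¹³ × (1.429×10⁻⁷ − 1.203×10⁻⁷) = 4.970×10⁵ m²/s².
v = 705.0 m/s.

v ≈ 705 m/s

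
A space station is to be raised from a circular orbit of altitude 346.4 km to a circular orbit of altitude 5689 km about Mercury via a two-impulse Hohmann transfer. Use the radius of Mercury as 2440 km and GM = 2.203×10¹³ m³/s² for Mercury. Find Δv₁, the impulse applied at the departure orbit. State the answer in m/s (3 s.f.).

Δv ≈ 620 m/s

r₁ = 2440 + 346.4 = 2786.4 km = 2.7864×10⁶ m.
r₂ = 2440 + 5689 = 8129.0 km = 8.1290×10⁶ m.
Transfer ellipse a_t = (r₁ + r₂)/2 = 5.458×10⁶ m.
At r₁: circular v_c1 = √(μ/r₁) = 2812 m/s; transfer-periherm v_p = √[μ(2/r₁ − 1/a_t)] = 3432 m/s.
Δv₁ = v_p − v_c1 = 619.8 m/s.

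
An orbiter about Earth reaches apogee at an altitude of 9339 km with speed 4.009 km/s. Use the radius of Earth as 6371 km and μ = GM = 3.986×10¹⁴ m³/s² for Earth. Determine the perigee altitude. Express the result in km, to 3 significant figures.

perigee altitude ≈ 911 km

r_a = 6371 + 9339 = 15710 km = 1.571×10⁷ m.
Specific energy ε = v²/2 − μ/r = -1.734×10⁷ J/kg, so a = −μ/(2ε) = 1.150×10⁷ m.
The apsides satisfy r_p + r_a = 2a, so the perigee radius is 2a − r_a = 7.282×10⁶ m = 7282.2 km.
Perigee altitude = 7282.2 − 6371 = 911.17 km.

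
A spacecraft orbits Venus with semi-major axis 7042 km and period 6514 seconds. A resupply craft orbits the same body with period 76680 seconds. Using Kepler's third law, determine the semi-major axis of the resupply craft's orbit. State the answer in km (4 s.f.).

a₂ ≈ 36440 km

Kepler's third law: a³ ∝ T², so a₂ = a₁ (T₂/T₁)^(2/3).
T₂/T₁ = 11.77, (T₂/T₁)^(2/3) = 5.175.
a₂ = 7042 × 5.175 = 36440 km.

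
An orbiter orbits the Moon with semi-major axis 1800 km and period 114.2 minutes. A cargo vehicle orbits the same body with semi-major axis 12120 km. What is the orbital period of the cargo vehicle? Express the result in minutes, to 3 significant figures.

T₂ ≈ 2000 minutes

Kepler's third law: T² ∝ a³, so T₂ = T₁ (a₂/a₁)^(3/2).
a₂/a₁ = 6.733, (a₂/a₁)^(3/2) = 17.47.
T₂ = 114.2 × 17.47 = 1995 minutes.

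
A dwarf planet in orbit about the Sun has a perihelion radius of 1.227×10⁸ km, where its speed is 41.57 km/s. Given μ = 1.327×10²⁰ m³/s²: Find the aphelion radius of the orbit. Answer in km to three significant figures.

aphelion radius ≈ 4.88×10⁸ km

r_p = 1.227×10¹¹ m.
Specific energy ε = v²/2 − μ/r = -2.175×10⁸ J/kg, so a = −μ/(2ε) = 3.051×10¹¹ m.
The apsides satisfy r_p + r_a = 2a, so the aphelion radius is 2a − r_p = 4.875×10¹¹ m = 4.8751×10⁸ km.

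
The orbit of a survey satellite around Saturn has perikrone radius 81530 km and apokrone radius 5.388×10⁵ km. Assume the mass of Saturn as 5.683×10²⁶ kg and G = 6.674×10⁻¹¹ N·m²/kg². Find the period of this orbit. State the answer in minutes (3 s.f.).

μ = GM = 6.674×10⁻¹¹ × 5.683×10²⁶ = 3.793×10¹⁶ m³/s².
Semi-major axis a = (r_p + r_a)/2 = (81530 + 5.3880×10⁵)/2 = 3.1016×10⁵ km = 3.102×10⁸ m.
By Kepler's third law T = 2π√(a³/μ) = 2π × 2.805×10⁴ = 1.762×10⁵ s.
= 2937 minutes.

T ≈ 2940 minutes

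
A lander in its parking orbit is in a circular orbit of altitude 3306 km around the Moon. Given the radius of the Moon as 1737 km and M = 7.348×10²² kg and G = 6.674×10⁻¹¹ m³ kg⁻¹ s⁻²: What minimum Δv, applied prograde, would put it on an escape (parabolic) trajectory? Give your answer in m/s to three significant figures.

Δv ≈ 408 m/s

μ = GM = 6.674×10⁻¹¹ × 7.348×10²² = 4.904×10¹² m³/s².
r = 1737 + 3306 = 5043.0 km = 5.0430×10⁶ m.
Circular speed v_c = √(μ/r) = 986.1 m/s.
Escape speed v_esc = √(2μ/r) = √2 × v_c = 1395 m/s.
Δv = v_esc − v_c = 408.5 m/s.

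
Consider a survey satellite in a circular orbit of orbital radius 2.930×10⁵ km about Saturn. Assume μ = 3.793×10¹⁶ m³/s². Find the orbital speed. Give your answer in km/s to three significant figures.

v ≈ 11.4 km/s

r = 2.930×10⁵ km = 2.930×10⁸ m.
For a circular orbit v = √(μ/r) = √(3.793×10¹⁶ / 2.930×10⁸) = √(1.295×10⁸) = 11380 m/s.
That is 11.38 km/s.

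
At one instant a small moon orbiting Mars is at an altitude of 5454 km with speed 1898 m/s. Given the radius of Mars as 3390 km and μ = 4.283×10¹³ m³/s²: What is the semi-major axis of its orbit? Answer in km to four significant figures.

a ≈ 7041 km

r = 3390 + 5454 = 8844.0 km = 8.844×10⁶ m.
Vis-viva rearranged: 1/a = 2/r − v²/μ = 2.261×10⁻⁷ − 8.411×10⁻⁸ = 1.420×10⁻⁷ m⁻¹.
a = 7.041×10⁶ m = 7040.6 km.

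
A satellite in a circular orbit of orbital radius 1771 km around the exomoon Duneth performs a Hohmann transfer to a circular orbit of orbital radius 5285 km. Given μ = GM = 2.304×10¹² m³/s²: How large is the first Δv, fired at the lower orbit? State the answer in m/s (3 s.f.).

Δv ≈ 255 m/s

r₁ = 1771 km = 1.771×10⁶ m.
r₂ = 5285 km = 5.285×10⁶ m.
Transfer ellipse a_t = (r₁ + r₂)/2 = 3.528×10⁶ m.
At r₁: circular v_c1 = √(μ/r₁) = 1141 m/s; transfer-periapsis v_p = √[μ(2/r₁ − 1/a_t)] = 1396 m/s.
Δv₁ = v_p − v_c1 = 255.4 m/s.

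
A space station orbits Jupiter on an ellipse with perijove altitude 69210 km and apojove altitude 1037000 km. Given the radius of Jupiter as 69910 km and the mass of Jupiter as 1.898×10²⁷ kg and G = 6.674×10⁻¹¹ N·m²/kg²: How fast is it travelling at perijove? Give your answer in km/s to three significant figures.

v ≈ 40.2 km/s

μ = GM = 6.674×10⁻¹¹ × 1.898×10²⁷ = 1.267×10¹⁷ m³/s².
r_p = 69910 + 69210 = 139120 km = 1.3912×10⁸ m.
r_a = 69910 + 1037000 = 1106900 km = 1.1069×10⁹ m.
Semi-major axis a = (r_p + r_a)/2 = 6.2302×10⁵ km = 6.230×10⁸ m.
Vis-viva: v² = μ(2/r − 1/a) = 1.267×10¹⁷ × (1.438×10⁻⁸ − 1.605×10⁻⁹) = 1.618×10⁹ m²/s².
v = 40220 m/s = 40.22 km/s.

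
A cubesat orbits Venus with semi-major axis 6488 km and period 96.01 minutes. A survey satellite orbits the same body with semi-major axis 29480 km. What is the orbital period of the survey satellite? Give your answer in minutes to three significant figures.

T₂ ≈ 930 minutes

Kepler's third law: T² ∝ a³, so T₂ = T₁ (a₂/a₁)^(3/2).
a₂/a₁ = 4.544, (a₂/a₁)^(3/2) = 9.686.
T₂ = 96.01 × 9.686 = 929.9 minutes.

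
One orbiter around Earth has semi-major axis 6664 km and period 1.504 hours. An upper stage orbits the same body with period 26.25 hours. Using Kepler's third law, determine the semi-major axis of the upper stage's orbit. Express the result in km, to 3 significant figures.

Kepler's third law: a³ ∝ T², so a₂ = a₁ (T₂/T₁)^(2/3).
T₂/T₁ = 17.45, (T₂/T₁)^(2/3) = 6.729.
a₂ = 6664 × 6.729 = 44840 km.

a₂ ≈ 44800 km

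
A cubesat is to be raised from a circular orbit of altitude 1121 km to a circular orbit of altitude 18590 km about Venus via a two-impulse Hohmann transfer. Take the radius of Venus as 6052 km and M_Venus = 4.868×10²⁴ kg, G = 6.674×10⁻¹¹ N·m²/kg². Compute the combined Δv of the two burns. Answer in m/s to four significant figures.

μ = GM = 6.674×10⁻¹¹ × 4.868×10²⁴ = 3.249×10¹⁴ m³/s².
r₁ = 6052 + 1121 = 7173.0 km = 7.1730×10⁶ m.
r₂ = 6052 + 18590 = 24642 km = 2.4642×10⁷ m.
Transfer ellipse a_t = (r₁ + r₂)/2 = 1.591×10⁷ m.
At r₁: circular v_c1 = √(μ/r₁) = 6730 m/s; transfer-periapsis v_p = √[μ(2/r₁ − 1/a_t)] = 8376 m/s.
Δv₁ = v_p − v_c1 = 1646 m/s.
At r₂: circular v_c2 = √(μ/r₂) = 3631 m/s; transfer-apoapsis v_a = √[μ(2/r₂ − 1/a_t)] = 2438 m/s.
Δv₂ = v_c2 − v_a = 1193 m/s.
Total Δv = Δv₁ + Δv₂ = 2839 m/s.

Δv_total ≈ 2839 m/s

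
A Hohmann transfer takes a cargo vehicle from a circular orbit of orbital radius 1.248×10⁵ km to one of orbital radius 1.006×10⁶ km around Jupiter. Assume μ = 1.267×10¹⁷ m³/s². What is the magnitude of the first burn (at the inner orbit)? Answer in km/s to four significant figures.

Δv ≈ 10.64 km/s

r₁ = 1.248×10⁵ km = 1.248×10⁸ m.
r₂ = 1.006×10⁶ km = 1.006×10⁹ m.
Transfer ellipse a_t = (r₁ + r₂)/2 = 5.654×10⁸ m.
At r₁: circular v_c1 = √(μ/r₁) = 31860 m/s; transfer-perijove v_p = √[μ(2/r₁ − 1/a_t)] = 42500 m/s.
Δv₁ = v_p − v_c1 = 10640 m/s.
= 10.64 km/s.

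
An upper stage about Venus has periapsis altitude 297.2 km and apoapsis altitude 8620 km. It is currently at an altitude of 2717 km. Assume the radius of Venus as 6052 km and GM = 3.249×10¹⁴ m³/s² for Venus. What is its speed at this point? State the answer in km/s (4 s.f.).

r_p = 6052 + 297.2 = 6349.2 km = 6.3492×10⁶ m.
r_a = 6052 + 8620 = 14672 km = 1.4672×10⁷ m.
r = 6052 + 2717 = 8769.0 km = 8.769×10⁶ m.
Semi-major axis a = (r_p + r_a)/2 = 10511 km = 1.051×10⁷ m.
Vis-viva: v² = μ(2/r − 1/a) = 3.249×10¹⁴ × (2.281×10⁻⁷ − 9.514×10⁻⁸) = 4.319×10⁷ m²/s².
v = 6572 m/s = 6.572 km/s.

v ≈ 6.572 km/s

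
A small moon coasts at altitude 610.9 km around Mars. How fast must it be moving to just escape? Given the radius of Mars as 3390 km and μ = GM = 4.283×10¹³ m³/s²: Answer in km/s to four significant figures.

r = 3390 + 610.9 = 4000.9 km = 4.0009×10⁶ m.
Escape speed v_esc = √(2μ/r) = √(2 × 4.283×10¹³ / 4.001×10⁶) = √(2.141×10⁷) = 4627 m/s.
= 4.627 km/s.

v_esc ≈ 4.627 km/s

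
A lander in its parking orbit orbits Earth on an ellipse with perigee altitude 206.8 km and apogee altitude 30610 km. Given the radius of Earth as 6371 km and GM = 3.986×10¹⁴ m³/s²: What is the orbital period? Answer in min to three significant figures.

T ≈ 533 min

r_p = 6371 + 206.8 = 6577.8 km = 6.5778×10⁶ m.
r_a = 6371 + 30610 = 36981 km = 3.6981×10⁷ m.
Semi-major axis a = (r_p + r_a)/2 = (6577.8 + 36981)/2 = 21779 km = 2.178×10⁷ m.
By Kepler's third law T = 2π√(a³/μ) = 2π × 5.091×10³ = 3.199×10⁴ s.
= 533.1 min.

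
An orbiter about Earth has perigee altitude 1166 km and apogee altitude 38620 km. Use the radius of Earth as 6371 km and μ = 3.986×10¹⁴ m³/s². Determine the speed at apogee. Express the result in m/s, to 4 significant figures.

v ≈ 1595 m/s

r_p = 6371 + 1166 = 7537.0 km = 7.5370×10⁶ m.
r_a = 6371 + 38620 = 44991 km = 4.4991×10⁷ m.
Semi-major axis a = (r_p + r_a)/2 = 26264 km = 2.626×10⁷ m.
Vis-viva: v² = μ(2/r − 1/a) = 3.986×10¹⁴ × (4.445×10⁻⁸ − 3.807×10⁻⁸) = 2.542×10⁶ m²/s².
v = 1595 m/s.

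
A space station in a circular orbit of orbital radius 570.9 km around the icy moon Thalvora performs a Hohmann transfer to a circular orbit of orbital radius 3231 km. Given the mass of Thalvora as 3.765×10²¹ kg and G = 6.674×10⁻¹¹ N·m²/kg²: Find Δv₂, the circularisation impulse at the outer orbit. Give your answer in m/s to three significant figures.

Δv ≈ 126 m/s

μ = GM = 6.674×10⁻¹¹ × 3.765×10²¹ = 2.513×10¹¹ m³/s².
r₁ = 570.9 km = 5.709×10⁵ m.
r₂ = 3231 km = 3.231×10⁶ m.
Transfer ellipse a_t = (r₁ + r₂)/2 = 1.901×10⁶ m.
At r₁: circular v_c1 = √(μ/r₁) = 663.4 m/s; transfer-periapsis v_p = √[μ(2/r₁ − 1/a_t)] = 864.9 m/s.
At r₂: circular v_c2 = √(μ/r₂) = 278.9 m/s; transfer-apoapsis v_a = √[μ(2/r₂ − 1/a_t)] = 152.8 m/s.
Δv₂ = v_c2 − v_a = 126.0 m/s.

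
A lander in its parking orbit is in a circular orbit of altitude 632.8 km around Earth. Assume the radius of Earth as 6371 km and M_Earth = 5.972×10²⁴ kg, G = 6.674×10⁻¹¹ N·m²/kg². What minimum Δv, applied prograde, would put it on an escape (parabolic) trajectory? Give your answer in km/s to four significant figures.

μ = GM = 6.674×10⁻¹¹ × 5.972×10²⁴ = 3.986×10¹⁴ m³/s².
r = 6371 + 632.8 = 7003.8 km = 7.0038×10⁶ m.
Circular speed v_c = √(μ/r) = 7544 m/s.
Escape speed v_esc = √(2μ/r) = √2 × v_c = 10670 m/s.
Δv = v_esc − v_c = 3125 m/s = 3.125 km/s.

Δv ≈ 3.125 km/s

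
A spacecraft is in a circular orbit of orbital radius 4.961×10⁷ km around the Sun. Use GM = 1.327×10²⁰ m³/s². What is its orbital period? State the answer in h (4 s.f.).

T ≈ 1674 h

r = 4.961×10⁷ km = 4.961×10¹⁰ m.
Kepler's third law: T = 2π√(r³/μ) = 2π√((4.961×10¹⁰)³ / 1.327×10²⁰).
r³/μ = 9.201×10¹¹ s², so T = 2π × 9.592×10⁵ = 6.027×10⁶ s.
Converting: 6.027×10⁶ s ÷ 3600 = 1674 h.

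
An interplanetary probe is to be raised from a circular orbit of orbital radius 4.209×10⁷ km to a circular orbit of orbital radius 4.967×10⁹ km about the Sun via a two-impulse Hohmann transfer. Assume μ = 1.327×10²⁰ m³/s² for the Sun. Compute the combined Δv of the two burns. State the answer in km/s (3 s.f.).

r₁ = 4.209×10⁷ km = 4.209×10¹⁰ m.
r₂ = 4.967×10⁹ km = 4.967×10¹² m.
Transfer ellipse a_t = (r₁ + r₂)/2 = 2.505×10¹² m.
At r₁: circular v_c1 = √(μ/r₁) = 56150 m/s; transfer-perihelion v_p = √[μ(2/r₁ − 1/a_t)] = 79070 m/s.
Δv₁ = v_p − v_c1 = 22920 m/s.
At r₂: circular v_c2 = √(μ/r₂) = 5169 m/s; transfer-aphelion v_a = √[μ(2/r₂ − 1/a_t)] = 670.1 m/s.
Δv₂ = v_c2 − v_a = 4499 m/s.
Total Δv = Δv₁ + Δv₂ = 27420 m/s = 27.42 km/s.

Δv_total ≈ 27.4 km/s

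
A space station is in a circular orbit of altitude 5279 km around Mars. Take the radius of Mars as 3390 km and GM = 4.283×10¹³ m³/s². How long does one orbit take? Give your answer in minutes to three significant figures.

T ≈ 408 minutes

r = 3390 + 5279 = 8669.0 km = 8.6690×10⁶ m.
Kepler's third law: T = 2π√(r³/μ) = 2π√((8.669×10⁶)³ / 4.283×10¹³).
r³/μ = 1.521×10⁷ s², so T = 2π × 3.900×10³ = 2.451×10⁴ s.
Converting: 2.451×10⁴ s ÷ 60.00 = 408.4 minutes.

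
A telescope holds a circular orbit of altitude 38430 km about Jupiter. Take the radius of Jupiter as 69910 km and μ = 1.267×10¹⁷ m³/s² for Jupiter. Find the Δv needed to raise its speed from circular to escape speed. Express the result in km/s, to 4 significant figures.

r = 69910 + 38430 = 108340 km = 1.0834×10⁸ m.
Circular speed v_c = √(μ/r) = 34200 m/s.
Escape speed v_esc = √(2μ/r) = √2 × v_c = 48360 m/s.
Δv = v_esc − v_c = 14170 m/s = 14.17 km/s.

Δv ≈ 14.17 km/s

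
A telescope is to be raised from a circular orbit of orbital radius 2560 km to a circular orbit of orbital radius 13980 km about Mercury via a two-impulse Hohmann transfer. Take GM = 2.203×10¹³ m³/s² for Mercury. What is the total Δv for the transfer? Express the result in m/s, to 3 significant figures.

r₁ = 2560 km = 2.560×10⁶ m.
r₂ = 13980 km = 1.398×10⁷ m.
Transfer ellipse a_t = (r₁ + r₂)/2 = 8.270×10⁶ m.
At r₁: circular v_c1 = √(μ/r₁) = 2934 m/s; transfer-periherm v_p = √[μ(2/r₁ − 1/a_t)] = 3814 m/s.
Δv₁ = v_p − v_c1 = 880.6 m/s.
At r₂: circular v_c2 = √(μ/r₂) = 1255 m/s; transfer-apoherm v_a = √[μ(2/r₂ − 1/a_t)] = 698.4 m/s.
Δv₂ = v_c2 − v_a = 556.9 m/s.
Total Δv = Δv₁ + Δv₂ = 1437 m/s.

Δv_total ≈ 1440 m/s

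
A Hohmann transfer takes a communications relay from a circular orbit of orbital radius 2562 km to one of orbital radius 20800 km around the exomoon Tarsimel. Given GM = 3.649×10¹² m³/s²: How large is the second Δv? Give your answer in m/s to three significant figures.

r₁ = 2562 km = 2.562×10⁶ m.
r₂ = 20800 km = 2.080×10⁷ m.
Transfer ellipse a_t = (r₁ + r₂)/2 = 1.168×10⁷ m.
At r₁: circular v_c1 = √(μ/r₁) = 1193 m/s; transfer-periapsis v_p = √[μ(2/r₁ − 1/a_t)] = 1593 m/s.
At r₂: circular v_c2 = √(μ/r₂) = 418.8 m/s; transfer-apoapsis v_a = √[μ(2/r₂ − 1/a_t)] = 196.2 m/s.
Δv₂ = v_c2 − v_a = 222.7 m/s.

Δv ≈ 223 m/s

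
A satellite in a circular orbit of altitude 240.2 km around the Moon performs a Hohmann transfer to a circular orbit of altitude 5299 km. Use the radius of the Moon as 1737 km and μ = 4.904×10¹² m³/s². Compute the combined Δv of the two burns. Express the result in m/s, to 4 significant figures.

r₁ = 1737 + 240.2 = 1977.2 km = 1.9772×10⁶ m.
r₂ = 1737 + 5299 = 7036.0 km = 7.0360×10⁶ m.
Transfer ellipse a_t = (r₁ + r₂)/2 = 4.507×10⁶ m.
At r₁: circular v_c1 = √(μ/r₁) = 1575 m/s; transfer-perilune v_p = √[μ(2/r₁ − 1/a_t)] = 1968 m/s.
Δv₁ = v_p − v_c1 = 392.9 m/s.
At r₂: circular v_c2 = √(μ/r₂) = 834.9 m/s; transfer-apolune v_a = √[μ(2/r₂ − 1/a_t)] = 553.0 m/s.
Δv₂ = v_c2 − v_a = 281.9 m/s.
Total Δv = Δv₁ + Δv₂ = 674.8 m/s.

Δv_total ≈ 674.8 m/s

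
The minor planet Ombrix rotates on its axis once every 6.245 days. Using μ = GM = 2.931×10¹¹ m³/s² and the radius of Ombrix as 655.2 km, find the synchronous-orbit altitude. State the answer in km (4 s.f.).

T = 6.245 days = 5.396×10⁵ s.
A synchronous orbit has period T, so by Kepler's third law a = (μT²/4π²)^(1/3).
μT²/4π² = 2.931×10¹¹ × (5.396×10⁵)² / 39.48 = 2.161×10²¹ m³.
a = 1.293×10⁷ m = 12930 km.
Altitude h = a − R = 12930 − 655.2 = 12274 km.

h_sync ≈ 12270 km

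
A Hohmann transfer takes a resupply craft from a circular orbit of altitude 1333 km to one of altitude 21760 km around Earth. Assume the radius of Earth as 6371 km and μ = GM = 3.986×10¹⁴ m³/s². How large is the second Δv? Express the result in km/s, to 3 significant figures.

r₁ = 6371 + 1333 = 7704.0 km = 7.7040×10⁶ m.
r₂ = 6371 + 21760 = 28131 km = 2.8131×10⁷ m.
Transfer ellipse a_t = (r₁ + r₂)/2 = 1.792×10⁷ m.
At r₁: circular v_c1 = √(μ/r₁) = 7193 m/s; transfer-perigee v_p = √[μ(2/r₁ − 1/a_t)] = 9013 m/s.
At r₂: circular v_c2 = √(μ/r₂) = 3764 m/s; transfer-apogee v_a = √[μ(2/r₂ − 1/a_t)] = 2468 m/s.
Δv₂ = v_c2 − v_a = 1296 m/s.
= 1.296 km/s.

Δv ≈ 1.30 km/s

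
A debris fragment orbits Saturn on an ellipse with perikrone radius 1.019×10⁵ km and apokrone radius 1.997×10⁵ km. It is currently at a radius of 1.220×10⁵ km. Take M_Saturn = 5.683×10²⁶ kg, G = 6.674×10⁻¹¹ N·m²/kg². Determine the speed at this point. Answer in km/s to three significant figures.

v ≈ 19.2 km/s

μ = GM = 6.674×10⁻¹¹ × 5.683×10²⁶ = 3.793×10¹⁶ m³/s².
Semi-major axis a = (r_p + r_a)/2 = 1.5080×10⁵ km = 1.508×10⁸ m.
Vis-viva: v² = μ(2/r − 1/a) = 3.793×10¹⁶ × (1.639×10⁻⁸ − 6.631×10⁻⁹) = 3.703×10⁸ m²/s².
v = 19240 m/s = 19.24 km/s.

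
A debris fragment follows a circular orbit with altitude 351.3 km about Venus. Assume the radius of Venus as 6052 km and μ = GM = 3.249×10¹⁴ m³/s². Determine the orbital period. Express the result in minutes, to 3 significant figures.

r = 6052 + 351.3 = 6403.3 km = 6.4033×10⁶ m.
Kepler's third law: T = 2π√(r³/μ) = 2π√((6.403×10⁶)³ / 3.249×10¹⁴).
r³/μ = 8.081×10⁵ s², so T = 2π × 8.989×10² = 5.648×10³ s.
Converting: 5.648×10³ s ÷ 60.00 = 94.14 minutes.

T ≈ 94.1 minutes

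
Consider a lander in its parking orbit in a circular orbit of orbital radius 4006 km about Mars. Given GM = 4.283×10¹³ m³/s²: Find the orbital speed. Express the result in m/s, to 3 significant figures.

v ≈ 3270 m/s

r = 4006 km = 4.006×10⁶ m.
For a circular orbit v = √(μ/r) = √(4.283×10¹³ / 4.006×10⁶) = √(1.069×10⁷) = 3270 m/s.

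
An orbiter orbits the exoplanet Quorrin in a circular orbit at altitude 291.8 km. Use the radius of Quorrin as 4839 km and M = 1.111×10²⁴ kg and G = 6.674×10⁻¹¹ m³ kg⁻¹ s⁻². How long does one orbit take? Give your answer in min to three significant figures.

μ = GM = 6.674×10⁻¹¹ × 1.111×10²⁴ = 7.415×10¹³ m³/s².
r = 4839 + 291.8 = 5130.8 km = 5.1308×10⁶ m.
Kepler's third law: T = 2π√(r³/μ) = 2π√((5.131×10⁶)³ / 7.415×10¹³).
r³/μ = 1.822×10⁶ s², so T = 2π × 1.350×10³ = 8.480×10³ s.
Converting: 8.480×10³ s ÷ 60.00 = 141.3 min.

T ≈ 141 min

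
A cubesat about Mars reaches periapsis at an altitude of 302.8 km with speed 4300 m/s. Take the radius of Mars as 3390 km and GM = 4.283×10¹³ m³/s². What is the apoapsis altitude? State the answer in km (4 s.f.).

r_p = 3390 + 302.8 = 3692.8 km = 3.693×10⁶ m.
Specific energy ε = v²/2 − μ/r = -2.353×10⁶ J/kg, so a = −μ/(2ε) = 9.100×10⁶ m.
The apsides satisfy r_p + r_a = 2a, so the apoapsis radius is 2a − r_p = 1.451×10⁷ m = 14508 km.
Apoapsis altitude = 14508 − 3390 = 11118 km.

apoapsis altitude ≈ 11120 km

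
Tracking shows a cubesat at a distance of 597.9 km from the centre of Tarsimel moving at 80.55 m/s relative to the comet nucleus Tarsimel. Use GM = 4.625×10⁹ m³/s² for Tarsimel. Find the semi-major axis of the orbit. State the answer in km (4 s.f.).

a ≈ 514.9 km

r = 5.979×10⁵ m.
Specific orbital energy ε = v²/2 − μ/r = (80.55)²/2 − 4.625×10⁹/5.979×10⁵ = -4.491×10³ J/kg.
Since ε = −μ/(2a), a = −μ/(2ε) = 5.149×10⁵ m = 514.89 km.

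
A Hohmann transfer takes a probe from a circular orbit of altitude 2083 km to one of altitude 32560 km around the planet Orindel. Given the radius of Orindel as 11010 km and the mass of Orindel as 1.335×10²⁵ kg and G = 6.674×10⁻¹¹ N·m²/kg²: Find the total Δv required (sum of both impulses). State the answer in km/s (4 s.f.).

Δv_total ≈ 3.429 km/s

μ = GM = 6.674×10⁻¹¹ × 1.335×10²⁵ = 8.910×10¹⁴ m³/s².
r₁ = 11010 + 2083 = 13093 km = 1.3093×10⁷ m.
r₂ = 11010 + 32560 = 43570 km = 4.3570×10⁷ m.
Transfer ellipse a_t = (r₁ + r₂)/2 = 2.833×10⁷ m.
At r₁: circular v_c1 = √(μ/r₁) = 8249 m/s; transfer-periapsis v_p = √[μ(2/r₁ − 1/a_t)] = 10230 m/s.
Δv₁ = v_p − v_c1 = 1981 m/s.
At r₂: circular v_c2 = √(μ/r₂) = 4522 m/s; transfer-apoapsis v_a = √[μ(2/r₂ − 1/a_t)] = 3074 m/s.
Δv₂ = v_c2 − v_a = 1448 m/s.
Total Δv = Δv₁ + Δv₂ = 3429 m/s = 3.429 km/s.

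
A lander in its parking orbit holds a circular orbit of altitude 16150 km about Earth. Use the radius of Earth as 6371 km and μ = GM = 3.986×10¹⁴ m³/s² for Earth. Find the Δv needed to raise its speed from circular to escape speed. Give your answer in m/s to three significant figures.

Δv ≈ 1740 m/s

r = 6371 + 16150 = 22521 km = 2.2521×10⁷ m.
Circular speed v_c = √(μ/r) = 4207 m/s.
Escape speed v_esc = √(2μ/r) = √2 × v_c = 5950 m/s.
Δv = v_esc − v_c = 1743 m/s.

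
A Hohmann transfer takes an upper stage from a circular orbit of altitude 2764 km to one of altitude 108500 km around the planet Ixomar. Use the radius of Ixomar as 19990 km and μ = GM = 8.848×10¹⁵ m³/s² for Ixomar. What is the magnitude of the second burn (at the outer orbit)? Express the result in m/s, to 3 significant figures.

r₁ = 19990 + 2764 = 22754 km = 2.2754×10⁷ m.
r₂ = 19990 + 108500 = 128490 km = 1.2849×10⁸ m.
Transfer ellipse a_t = (r₁ + r₂)/2 = 7.562×10⁷ m.
At r₁: circular v_c1 = √(μ/r₁) = 19720 m/s; transfer-periapsis v_p = √[μ(2/r₁ − 1/a_t)] = 25700 m/s.
At r₂: circular v_c2 = √(μ/r₂) = 8298 m/s; transfer-apoapsis v_a = √[μ(2/r₂ − 1/a_t)] = 4552 m/s.
Δv₂ = v_c2 − v_a = 3746 m/s.

Δv ≈ 3750 m/s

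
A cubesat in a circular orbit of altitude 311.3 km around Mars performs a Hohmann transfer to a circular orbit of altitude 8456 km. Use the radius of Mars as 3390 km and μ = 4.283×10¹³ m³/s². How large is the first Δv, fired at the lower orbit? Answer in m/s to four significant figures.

r₁ = 3390 + 311.3 = 3701.3 km = 3.7013×10⁶ m.
r₂ = 3390 + 8456 = 11846 km = 1.1846×10⁷ m.
Transfer ellipse a_t = (r₁ + r₂)/2 = 7.774×10⁶ m.
At r₁: circular v_c1 = √(μ/r₁) = 3402 m/s; transfer-periapsis v_p = √[μ(2/r₁ − 1/a_t)] = 4199 m/s.
Δv₁ = v_p − v_c1 = 797.5 m/s.

Δv ≈ 797.5 m/s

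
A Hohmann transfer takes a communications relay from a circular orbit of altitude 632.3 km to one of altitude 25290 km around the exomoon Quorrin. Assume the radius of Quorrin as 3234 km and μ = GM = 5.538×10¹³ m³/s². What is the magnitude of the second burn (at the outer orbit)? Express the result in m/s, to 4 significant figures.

r₁ = 3234 + 632.3 = 3866.3 km = 3.8663×10⁶ m.
r₂ = 3234 + 25290 = 28524 km = 2.8524×10⁷ m.
Transfer ellipse a_t = (r₁ + r₂)/2 = 1.620×10⁷ m.
At r₁: circular v_c1 = √(μ/r₁) = 3785 m/s; transfer-periapsis v_p = √[μ(2/r₁ − 1/a_t)] = 5023 m/s.
At r₂: circular v_c2 = √(μ/r₂) = 1393 m/s; transfer-apoapsis v_a = √[μ(2/r₂ − 1/a_t)] = 680.8 m/s.
Δv₂ = v_c2 − v_a = 712.6 m/s.

Δv ≈ 712.6 m/s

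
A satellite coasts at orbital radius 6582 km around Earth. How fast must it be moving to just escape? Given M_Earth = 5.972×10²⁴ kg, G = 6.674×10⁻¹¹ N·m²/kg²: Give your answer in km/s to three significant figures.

v_esc ≈ 11.0 km/s

μ = GM = 6.674×10⁻¹¹ × 5.972×10²⁴ = 3.986×10¹⁴ m³/s².
r = 6582 km = 6.582×10⁶ m.
Escape speed v_esc = √(2μ/r) = √(2 × 3.986×10¹⁴ / 6.582×10⁶) = √(1.211×10⁸) = 11000 m/s.
= 11.00 km/s.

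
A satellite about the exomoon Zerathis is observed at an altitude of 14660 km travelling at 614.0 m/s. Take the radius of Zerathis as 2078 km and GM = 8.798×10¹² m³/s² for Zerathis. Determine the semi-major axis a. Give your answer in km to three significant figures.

r = 2078 + 14660 = 16738 km = 1.674×10⁷ m.
Vis-viva rearranged: 1/a = 2/r − v²/μ = 1.195×10⁻⁷ − 4.285×10⁻⁸ = 7.664×10⁻⁸ m⁻¹.
a = 1.305×10⁷ m = 13048 km.

a ≈ 13000 km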